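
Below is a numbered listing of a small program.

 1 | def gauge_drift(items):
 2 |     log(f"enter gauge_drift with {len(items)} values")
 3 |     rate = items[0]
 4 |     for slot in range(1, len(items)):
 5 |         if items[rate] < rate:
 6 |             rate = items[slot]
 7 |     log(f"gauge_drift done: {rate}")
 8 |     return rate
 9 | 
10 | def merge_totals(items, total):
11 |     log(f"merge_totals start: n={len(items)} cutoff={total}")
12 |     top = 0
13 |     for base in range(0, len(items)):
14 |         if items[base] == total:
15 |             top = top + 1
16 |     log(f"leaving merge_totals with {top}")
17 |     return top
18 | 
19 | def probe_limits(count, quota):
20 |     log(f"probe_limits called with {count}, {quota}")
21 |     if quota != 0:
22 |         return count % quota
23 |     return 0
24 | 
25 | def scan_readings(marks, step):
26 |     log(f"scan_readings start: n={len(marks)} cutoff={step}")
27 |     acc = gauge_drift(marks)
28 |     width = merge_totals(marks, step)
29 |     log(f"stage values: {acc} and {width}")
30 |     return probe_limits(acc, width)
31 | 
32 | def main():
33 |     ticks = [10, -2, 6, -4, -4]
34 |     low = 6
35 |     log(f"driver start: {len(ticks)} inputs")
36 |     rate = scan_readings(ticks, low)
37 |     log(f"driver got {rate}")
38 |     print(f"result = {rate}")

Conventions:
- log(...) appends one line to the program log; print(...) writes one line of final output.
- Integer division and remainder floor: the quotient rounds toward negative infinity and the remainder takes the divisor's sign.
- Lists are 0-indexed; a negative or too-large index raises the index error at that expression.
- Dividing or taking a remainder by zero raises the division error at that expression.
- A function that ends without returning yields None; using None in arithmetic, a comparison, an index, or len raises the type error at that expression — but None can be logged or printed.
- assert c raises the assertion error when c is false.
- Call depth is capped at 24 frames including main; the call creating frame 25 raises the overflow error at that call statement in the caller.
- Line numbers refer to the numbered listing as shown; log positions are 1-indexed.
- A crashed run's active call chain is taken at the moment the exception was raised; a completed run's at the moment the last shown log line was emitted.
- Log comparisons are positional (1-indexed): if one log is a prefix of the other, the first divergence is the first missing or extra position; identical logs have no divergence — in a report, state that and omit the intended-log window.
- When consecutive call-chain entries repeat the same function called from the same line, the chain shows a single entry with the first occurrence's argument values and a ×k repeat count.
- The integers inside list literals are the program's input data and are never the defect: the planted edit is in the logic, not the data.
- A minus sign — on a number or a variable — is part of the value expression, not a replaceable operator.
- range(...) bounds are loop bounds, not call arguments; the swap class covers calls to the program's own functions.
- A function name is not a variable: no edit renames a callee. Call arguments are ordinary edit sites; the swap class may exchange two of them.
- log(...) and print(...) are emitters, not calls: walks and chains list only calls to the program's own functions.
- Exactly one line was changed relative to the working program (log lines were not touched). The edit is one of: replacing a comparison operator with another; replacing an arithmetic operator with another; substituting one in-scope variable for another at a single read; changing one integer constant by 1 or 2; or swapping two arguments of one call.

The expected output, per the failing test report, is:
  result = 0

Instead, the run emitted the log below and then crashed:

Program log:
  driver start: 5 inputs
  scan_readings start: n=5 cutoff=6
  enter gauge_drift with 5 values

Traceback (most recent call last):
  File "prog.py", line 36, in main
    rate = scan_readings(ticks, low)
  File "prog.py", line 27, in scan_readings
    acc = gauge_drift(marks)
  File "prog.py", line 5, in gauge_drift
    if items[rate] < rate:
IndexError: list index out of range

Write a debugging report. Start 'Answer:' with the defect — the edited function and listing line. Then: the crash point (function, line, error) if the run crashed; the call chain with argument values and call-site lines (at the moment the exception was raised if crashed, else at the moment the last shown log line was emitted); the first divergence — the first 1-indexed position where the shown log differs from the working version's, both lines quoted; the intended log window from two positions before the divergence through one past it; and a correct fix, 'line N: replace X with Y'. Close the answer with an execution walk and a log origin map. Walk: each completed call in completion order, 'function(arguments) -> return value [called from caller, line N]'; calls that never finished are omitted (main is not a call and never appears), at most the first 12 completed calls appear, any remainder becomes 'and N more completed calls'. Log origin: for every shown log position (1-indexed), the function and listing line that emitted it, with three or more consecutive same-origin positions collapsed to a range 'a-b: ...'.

Answer: the defect is in gauge_drift at line 5.
Core observation: A complete run would log 'gauge_drift done: -4' next, but this one stopped at 3 lines.
Crash: gauge_drift, line 5, IndexError.
Call chain: main -> scan_readings([10, -2, 6, -4, -4], 6) (called at line 36) -> gauge_drift([10, -2, 6, -4, -4]) (called at line 27).
First divergence: position 4 (shown log ended at 3 lines; the working version continues: 'gauge_drift done: -4').
Intended log window:
  2: scan_readings start: n=5 cutoff=6
  3: enter gauge_drift with 5 values
  4: gauge_drift done: -4
  5: merge_totals start: n=5 cutoff=6
Execution walk:
  (no call completed)
Log origin:
  1: emitted by main (line 35)
  2: emitted by scan_readings (line 26)
  3: emitted by gauge_drift (line 2)
A correct fix: line 5: replace `items[rate]` with `items[slot]`.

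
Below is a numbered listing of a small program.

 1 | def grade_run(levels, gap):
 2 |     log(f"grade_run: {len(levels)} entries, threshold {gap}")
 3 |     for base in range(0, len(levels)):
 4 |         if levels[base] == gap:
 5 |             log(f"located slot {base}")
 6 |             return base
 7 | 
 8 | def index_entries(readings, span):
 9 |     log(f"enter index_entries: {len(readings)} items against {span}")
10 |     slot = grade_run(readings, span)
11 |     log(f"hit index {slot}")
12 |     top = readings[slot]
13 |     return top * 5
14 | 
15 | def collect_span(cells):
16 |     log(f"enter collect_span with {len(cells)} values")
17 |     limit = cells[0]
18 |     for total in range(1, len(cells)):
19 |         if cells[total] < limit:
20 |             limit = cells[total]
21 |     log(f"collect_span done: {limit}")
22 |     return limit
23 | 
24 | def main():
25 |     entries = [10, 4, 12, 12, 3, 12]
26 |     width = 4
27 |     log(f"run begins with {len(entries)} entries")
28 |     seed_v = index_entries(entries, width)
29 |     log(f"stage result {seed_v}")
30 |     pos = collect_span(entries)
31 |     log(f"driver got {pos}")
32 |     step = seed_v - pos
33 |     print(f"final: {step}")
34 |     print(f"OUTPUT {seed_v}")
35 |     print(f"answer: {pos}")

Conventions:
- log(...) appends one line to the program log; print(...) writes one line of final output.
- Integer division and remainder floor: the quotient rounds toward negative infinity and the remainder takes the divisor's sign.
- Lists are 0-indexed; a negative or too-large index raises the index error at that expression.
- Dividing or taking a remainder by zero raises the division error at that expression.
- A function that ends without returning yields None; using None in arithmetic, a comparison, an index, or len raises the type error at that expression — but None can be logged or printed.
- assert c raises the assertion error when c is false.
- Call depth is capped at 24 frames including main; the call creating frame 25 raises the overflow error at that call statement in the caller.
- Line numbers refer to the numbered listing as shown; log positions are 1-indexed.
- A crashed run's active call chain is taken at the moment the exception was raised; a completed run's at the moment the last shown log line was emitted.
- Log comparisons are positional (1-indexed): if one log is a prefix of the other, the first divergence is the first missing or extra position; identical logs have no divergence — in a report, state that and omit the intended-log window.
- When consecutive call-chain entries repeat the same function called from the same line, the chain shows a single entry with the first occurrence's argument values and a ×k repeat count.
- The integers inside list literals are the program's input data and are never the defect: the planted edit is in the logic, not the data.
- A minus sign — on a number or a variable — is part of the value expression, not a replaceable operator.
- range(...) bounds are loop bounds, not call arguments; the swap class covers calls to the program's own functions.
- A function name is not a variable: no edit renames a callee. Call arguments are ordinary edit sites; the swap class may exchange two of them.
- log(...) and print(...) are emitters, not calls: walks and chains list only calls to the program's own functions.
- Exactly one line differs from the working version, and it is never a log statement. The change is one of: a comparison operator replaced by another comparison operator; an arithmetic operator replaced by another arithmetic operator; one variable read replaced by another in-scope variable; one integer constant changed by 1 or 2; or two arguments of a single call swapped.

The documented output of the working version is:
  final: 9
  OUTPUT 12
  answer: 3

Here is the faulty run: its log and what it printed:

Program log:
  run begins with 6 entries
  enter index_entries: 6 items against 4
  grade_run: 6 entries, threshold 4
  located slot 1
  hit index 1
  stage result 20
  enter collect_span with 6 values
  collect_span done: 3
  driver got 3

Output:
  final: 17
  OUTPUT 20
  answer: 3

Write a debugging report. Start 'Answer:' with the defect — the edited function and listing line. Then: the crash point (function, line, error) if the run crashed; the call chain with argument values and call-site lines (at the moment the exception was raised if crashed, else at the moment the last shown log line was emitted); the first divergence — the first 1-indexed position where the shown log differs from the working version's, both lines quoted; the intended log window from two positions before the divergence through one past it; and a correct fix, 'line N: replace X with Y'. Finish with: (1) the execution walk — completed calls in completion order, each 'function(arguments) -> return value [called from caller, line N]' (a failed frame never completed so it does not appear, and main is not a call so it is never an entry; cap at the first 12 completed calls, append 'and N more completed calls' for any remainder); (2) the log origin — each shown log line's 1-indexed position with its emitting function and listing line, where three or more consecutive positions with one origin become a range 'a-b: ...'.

Answer: the defect is in index_entries at line 13.
Core observation: The earliest visible damage is log position 6 — 'stage result 20' rather than the intended 'stage result 12'.
Call chain: main.
First divergence: at position 6 the run shows 'stage result 20' where the working version logs 'stage result 12'.
Intended log window:
  4: located slot 1
  5: hit index 1
  6: stage result 12
  7: enter collect_span with 6 values
Execution walk:
  grade_run([10, 4, 12, 12, 3, 12], 4) -> 1  [called from index_entries, line 10]
  index_entries([10, 4, 12, 12, 3, 12], 4) -> 20  [called from main, line 28]
  collect_span([10, 4, 12, 12, 3, 12]) -> 3  [called from main, line 30]
Log origins:
  1: from main, line 27
  2: from index_entries, line 9
  3: from grade_run, line 2
  4: from grade_run, line 5
  5: from index_entries, line 11
  6: from main, line 29
  7: from collect_span, line 16
  8: from collect_span, line 21
  9: from main, line 31
A correct fix: line 13: replace `5` with `3`.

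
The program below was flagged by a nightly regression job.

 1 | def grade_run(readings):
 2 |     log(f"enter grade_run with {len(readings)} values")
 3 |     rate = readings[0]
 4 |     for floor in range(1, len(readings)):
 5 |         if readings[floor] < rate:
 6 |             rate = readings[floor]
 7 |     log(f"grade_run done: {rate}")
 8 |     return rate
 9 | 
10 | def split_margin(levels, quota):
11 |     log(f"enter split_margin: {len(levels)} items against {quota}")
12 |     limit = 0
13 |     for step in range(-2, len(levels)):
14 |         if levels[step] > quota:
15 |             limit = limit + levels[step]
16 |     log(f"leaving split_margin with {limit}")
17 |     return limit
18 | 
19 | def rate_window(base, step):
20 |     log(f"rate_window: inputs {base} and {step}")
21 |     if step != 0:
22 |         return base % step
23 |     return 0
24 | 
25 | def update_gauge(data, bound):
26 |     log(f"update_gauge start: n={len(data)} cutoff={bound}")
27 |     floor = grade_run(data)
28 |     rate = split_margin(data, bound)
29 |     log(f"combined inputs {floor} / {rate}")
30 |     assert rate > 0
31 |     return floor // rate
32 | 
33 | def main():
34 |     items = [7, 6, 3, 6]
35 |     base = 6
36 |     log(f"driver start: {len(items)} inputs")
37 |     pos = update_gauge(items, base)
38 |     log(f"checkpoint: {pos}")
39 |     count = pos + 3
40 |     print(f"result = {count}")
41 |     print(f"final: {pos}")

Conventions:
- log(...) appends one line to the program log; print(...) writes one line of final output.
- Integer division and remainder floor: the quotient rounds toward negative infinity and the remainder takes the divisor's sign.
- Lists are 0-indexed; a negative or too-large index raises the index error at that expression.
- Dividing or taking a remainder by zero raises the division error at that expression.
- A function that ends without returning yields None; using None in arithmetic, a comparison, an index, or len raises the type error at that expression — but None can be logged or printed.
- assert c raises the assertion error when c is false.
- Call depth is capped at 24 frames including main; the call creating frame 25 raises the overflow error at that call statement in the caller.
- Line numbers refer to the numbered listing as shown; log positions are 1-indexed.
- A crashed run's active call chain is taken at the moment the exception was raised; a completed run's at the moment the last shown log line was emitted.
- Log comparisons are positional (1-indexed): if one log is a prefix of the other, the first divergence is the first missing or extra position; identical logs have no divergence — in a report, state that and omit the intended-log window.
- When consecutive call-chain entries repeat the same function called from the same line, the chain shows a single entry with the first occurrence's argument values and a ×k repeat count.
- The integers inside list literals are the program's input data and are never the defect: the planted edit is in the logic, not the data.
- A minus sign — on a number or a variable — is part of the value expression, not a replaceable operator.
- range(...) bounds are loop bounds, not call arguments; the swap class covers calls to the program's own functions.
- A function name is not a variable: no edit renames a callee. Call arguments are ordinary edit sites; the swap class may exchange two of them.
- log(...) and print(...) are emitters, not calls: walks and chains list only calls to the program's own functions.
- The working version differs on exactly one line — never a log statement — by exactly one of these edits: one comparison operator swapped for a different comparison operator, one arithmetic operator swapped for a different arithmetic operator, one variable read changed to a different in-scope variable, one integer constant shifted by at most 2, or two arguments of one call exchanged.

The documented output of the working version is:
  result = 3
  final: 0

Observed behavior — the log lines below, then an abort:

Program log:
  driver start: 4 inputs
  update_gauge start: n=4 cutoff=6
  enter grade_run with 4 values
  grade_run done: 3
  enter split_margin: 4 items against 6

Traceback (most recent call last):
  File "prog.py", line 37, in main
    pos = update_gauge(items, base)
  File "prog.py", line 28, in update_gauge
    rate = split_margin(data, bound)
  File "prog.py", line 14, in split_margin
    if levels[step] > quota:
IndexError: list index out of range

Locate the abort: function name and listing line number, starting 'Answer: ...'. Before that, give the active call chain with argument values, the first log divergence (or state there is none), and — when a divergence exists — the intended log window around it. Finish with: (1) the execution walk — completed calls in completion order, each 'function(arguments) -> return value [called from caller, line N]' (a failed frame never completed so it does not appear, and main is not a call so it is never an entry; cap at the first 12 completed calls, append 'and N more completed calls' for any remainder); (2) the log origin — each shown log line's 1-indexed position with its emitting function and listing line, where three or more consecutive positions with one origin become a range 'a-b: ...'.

Answer: the error was raised in split_margin, line 14.
Core observation: Only 5 log lines were emitted before the run died; the intended continuation was 'leaving split_margin with 7'.
Call chain: main -> update_gauge([7, 6, 3, 6], 6) (called at line 37) -> split_margin([7, 6, 3, 6], 6) (called at line 28).
First divergence: position 6 — after 5 matching lines the faulty run goes silent; intended next line 'leaving split_margin with 7'.
Intended log window:
  4: grade_run done: 3
  5: enter split_margin: 4 items against 6
  6: leaving split_margin with 7
  7: combined inputs 3 / 7
Execution walk:
  grade_run([7, 6, 3, 6]) -> 3  [called from update_gauge, line 27]
Origin of each log line:
  1: from main, line 36
  2: from update_gauge, line 26
  3: from grade_run, line 2
  4: from grade_run, line 7
  5: from split_margin, line 11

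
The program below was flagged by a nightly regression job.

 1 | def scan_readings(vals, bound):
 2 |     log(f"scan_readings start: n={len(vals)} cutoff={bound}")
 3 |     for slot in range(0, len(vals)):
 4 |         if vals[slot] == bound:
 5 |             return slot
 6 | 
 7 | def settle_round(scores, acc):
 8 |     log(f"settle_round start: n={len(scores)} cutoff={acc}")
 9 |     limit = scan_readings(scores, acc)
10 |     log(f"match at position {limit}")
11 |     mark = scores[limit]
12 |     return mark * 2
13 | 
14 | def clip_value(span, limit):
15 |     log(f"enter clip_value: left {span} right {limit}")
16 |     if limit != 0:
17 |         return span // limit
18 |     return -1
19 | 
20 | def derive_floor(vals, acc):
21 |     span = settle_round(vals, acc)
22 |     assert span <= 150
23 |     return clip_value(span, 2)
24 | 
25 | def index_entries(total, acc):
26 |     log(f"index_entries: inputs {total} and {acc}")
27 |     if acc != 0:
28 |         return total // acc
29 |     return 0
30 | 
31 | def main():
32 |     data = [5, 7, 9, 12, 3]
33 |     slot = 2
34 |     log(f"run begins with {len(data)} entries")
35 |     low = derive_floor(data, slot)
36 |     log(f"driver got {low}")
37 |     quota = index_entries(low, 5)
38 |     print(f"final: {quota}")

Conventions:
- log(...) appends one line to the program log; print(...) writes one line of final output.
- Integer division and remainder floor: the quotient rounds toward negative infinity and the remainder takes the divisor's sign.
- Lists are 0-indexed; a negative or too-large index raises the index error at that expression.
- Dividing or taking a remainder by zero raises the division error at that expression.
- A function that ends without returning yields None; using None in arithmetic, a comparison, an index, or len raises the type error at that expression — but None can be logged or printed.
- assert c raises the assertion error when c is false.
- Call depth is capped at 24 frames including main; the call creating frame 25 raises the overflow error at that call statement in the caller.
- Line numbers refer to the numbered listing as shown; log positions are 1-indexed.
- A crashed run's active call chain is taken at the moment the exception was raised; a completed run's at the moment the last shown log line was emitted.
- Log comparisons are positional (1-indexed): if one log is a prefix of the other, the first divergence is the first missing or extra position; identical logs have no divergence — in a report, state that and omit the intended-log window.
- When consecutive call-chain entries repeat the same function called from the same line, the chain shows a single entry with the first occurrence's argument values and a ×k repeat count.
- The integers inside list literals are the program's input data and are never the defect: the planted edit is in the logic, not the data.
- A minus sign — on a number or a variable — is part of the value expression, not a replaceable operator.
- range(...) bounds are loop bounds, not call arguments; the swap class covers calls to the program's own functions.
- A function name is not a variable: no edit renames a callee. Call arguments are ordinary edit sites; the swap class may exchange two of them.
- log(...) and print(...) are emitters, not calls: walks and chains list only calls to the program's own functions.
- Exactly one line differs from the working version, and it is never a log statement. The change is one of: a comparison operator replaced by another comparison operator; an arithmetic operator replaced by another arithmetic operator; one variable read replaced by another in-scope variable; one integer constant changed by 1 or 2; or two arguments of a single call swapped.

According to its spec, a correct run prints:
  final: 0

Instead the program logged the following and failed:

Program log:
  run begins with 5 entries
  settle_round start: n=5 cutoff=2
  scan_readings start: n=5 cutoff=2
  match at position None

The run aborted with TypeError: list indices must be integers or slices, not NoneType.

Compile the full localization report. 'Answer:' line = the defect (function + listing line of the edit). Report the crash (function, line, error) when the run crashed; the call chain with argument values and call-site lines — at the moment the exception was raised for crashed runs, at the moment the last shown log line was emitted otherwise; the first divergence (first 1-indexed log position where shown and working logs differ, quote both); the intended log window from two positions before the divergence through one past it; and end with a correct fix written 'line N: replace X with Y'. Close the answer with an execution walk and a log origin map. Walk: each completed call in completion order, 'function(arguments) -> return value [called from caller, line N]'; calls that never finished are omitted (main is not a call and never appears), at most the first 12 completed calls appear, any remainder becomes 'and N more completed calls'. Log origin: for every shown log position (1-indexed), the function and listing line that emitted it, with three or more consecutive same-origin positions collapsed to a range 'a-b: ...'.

Answer: the defect is in main at line 33.
Core observation: At log position 2 the runs split — shown 'settle_round start: n=5 cutoff=2', but the working version logs 'settle_round start: n=5 cutoff=3'.
Crash: settle_round, line 11, TypeError.
Call chain: main -> derive_floor([5, 7, 9, 12, 3], 2) (called at line 35) -> settle_round([5, 7, 9, 12, 3], 2) (called at line 21).
First divergence: position 2 — the shown line 'settle_round start: n=5 cutoff=2' should read 'settle_round start: n=5 cutoff=3'.
Intended log window:
  1: run begins with 5 entries
  2: settle_round start: n=5 cutoff=3
  3: scan_readings start: n=5 cutoff=3
Execution walk:
  scan_readings([5, 7, 9, 12, 3], 2) -> None  [called from settle_round, line 9]
Log line origins:
  1: emitted by main (line 34)
  2: emitted by settle_round (line 8)
  3: emitted by scan_readings (line 2)
  4: emitted by settle_round (line 10)
A correct fix: line 33: replace `2` with `3`.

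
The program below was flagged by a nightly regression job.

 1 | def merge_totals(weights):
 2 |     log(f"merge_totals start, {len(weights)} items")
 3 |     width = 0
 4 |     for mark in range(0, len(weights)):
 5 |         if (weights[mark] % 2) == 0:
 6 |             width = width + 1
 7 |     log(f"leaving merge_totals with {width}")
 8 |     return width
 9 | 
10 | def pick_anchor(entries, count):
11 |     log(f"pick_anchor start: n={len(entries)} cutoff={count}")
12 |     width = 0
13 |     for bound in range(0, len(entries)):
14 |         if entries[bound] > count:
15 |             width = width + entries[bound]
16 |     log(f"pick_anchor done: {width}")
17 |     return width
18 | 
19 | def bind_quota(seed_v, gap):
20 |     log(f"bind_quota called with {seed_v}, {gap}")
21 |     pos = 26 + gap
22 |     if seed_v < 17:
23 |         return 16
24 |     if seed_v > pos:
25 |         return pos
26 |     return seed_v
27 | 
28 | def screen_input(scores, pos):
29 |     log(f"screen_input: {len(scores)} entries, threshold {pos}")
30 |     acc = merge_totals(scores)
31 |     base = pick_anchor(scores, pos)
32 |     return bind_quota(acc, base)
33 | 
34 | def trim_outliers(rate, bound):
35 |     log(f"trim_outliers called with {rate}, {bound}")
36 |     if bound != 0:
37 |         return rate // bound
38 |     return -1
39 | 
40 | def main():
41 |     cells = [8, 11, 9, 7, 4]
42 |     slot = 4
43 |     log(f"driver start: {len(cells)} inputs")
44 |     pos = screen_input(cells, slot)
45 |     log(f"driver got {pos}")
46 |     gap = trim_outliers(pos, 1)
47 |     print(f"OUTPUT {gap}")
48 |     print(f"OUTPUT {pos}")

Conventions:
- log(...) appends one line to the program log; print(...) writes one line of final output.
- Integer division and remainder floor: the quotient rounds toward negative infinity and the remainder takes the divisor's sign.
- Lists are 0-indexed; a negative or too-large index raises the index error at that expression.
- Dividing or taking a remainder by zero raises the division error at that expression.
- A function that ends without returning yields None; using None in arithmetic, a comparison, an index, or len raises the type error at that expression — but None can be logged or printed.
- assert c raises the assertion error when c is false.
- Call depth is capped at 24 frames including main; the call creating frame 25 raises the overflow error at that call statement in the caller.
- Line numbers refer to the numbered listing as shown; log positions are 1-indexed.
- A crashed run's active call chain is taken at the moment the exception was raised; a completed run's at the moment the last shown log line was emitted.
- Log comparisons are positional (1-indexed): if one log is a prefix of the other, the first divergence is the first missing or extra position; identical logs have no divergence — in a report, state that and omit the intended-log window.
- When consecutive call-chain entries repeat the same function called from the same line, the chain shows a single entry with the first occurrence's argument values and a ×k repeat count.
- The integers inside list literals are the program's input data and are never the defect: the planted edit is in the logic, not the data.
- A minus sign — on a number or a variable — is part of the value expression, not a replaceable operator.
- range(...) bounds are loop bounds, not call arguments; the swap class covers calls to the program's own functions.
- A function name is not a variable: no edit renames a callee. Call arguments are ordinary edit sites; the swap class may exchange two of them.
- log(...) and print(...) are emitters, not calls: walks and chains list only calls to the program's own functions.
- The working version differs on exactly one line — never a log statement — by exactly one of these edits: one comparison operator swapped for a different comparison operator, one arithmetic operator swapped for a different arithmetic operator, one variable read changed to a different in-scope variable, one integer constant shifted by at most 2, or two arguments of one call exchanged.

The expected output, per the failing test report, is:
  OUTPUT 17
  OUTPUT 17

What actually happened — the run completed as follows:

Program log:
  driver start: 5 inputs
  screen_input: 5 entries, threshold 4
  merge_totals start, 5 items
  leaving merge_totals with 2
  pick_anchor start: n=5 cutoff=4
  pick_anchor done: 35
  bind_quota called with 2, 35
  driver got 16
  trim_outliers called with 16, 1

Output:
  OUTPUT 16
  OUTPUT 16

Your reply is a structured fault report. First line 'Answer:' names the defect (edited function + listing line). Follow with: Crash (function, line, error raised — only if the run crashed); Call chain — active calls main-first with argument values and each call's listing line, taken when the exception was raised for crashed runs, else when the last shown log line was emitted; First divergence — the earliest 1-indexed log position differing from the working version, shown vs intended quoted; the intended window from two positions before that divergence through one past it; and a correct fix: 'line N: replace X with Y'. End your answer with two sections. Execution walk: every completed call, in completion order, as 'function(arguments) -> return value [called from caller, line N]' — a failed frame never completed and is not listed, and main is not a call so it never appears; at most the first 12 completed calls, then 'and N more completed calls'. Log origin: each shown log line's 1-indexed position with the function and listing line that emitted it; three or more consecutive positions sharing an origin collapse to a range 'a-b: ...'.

Answer: the defect is in bind_quota at line 23.
Key observation: Position 8 is the first bad log line: 'driver got 16' should read 'driver got 17'.
Call chain: main -> trim_outliers(16, 1) (called at line 46).
First divergence: position 8; shown 'driver got 16' vs intended 'driver got 17'.
Intended log window:
  6: pick_anchor done: 35
  7: bind_quota called with 2, 35
  8: driver got 17
  9: trim_outliers called with 17, 1
Execution walk:
  merge_totals([8, 11, 9, 7, 4]) -> 2  [called from screen_input, line 30]
  pick_anchor([8, 11, 9, 7, 4], 4) -> 35  [called from screen_input, line 31]
  bind_quota(2, 35) -> 16  [called from screen_input, line 32]
  screen_input([8, 11, 9, 7, 4], 4) -> 16  [called from main, line 44]
  trim_outliers(16, 1) -> 16  [called from main, line 46]
Log origins:
  1: emitted by main (line 43)
  2: emitted by screen_input (line 29)
  3: emitted by merge_totals (line 2)
  4: emitted by merge_totals (line 7)
  5: emitted by pick_anchor (line 11)
  6: emitted by pick_anchor (line 16)
  7: emitted by bind_quota (line 20)
  8: emitted by main (line 45)
  9: emitted by trim_outliers (line 35)
A correct fix: line 23: replace `16` with `17`.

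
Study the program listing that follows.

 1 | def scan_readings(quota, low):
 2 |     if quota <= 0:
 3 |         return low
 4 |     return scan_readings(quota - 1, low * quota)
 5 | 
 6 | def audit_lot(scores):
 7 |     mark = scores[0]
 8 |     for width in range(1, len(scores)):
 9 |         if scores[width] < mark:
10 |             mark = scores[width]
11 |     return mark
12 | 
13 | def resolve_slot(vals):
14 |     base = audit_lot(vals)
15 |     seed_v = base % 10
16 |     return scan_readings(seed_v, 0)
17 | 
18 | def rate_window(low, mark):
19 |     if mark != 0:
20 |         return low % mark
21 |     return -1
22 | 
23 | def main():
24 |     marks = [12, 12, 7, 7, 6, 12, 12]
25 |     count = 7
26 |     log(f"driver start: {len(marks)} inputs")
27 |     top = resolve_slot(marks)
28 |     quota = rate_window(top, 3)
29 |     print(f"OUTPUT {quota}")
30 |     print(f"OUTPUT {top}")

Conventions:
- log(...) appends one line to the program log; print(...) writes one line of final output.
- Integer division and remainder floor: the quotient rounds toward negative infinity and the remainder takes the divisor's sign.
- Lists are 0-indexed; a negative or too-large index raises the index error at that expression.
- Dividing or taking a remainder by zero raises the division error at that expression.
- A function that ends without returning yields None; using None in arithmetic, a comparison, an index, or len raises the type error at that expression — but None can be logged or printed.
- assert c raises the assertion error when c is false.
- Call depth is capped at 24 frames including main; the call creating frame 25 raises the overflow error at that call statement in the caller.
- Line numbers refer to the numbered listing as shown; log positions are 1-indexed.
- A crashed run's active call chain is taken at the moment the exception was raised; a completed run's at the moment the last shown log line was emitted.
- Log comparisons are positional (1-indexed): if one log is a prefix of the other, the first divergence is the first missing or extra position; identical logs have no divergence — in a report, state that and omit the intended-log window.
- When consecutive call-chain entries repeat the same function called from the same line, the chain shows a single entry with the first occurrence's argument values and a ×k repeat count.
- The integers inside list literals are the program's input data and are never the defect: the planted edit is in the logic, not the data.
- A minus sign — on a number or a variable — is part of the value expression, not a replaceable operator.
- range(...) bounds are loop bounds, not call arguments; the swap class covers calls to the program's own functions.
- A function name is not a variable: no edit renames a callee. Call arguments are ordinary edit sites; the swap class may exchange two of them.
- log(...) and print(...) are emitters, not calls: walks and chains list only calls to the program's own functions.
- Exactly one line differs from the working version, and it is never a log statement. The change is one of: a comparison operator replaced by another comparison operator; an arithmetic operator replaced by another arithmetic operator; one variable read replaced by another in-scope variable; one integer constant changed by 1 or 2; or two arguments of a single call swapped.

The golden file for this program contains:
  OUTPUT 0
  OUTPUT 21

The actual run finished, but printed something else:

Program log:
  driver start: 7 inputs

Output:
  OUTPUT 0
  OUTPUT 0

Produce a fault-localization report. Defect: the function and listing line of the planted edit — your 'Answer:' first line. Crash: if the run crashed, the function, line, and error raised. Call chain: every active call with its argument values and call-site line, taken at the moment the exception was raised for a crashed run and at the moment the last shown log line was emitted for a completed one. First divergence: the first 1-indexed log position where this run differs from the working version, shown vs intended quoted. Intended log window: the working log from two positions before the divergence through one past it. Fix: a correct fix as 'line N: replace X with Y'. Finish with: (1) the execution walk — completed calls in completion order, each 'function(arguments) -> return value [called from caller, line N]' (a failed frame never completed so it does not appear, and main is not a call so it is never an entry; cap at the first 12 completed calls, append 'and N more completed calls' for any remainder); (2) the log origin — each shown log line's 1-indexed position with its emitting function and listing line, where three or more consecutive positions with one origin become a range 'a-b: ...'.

Answer: the defect is in scan_readings at line 4.
Key observation: No log line changed; the fault shows up purely in the output.
Call chain: main.
First divergence: none (the log streams are identical).
Execution walk:
  audit_lot([12, 12, 7, 7, 6, 12, 12]) -> 6  [called from resolve_slot, line 14]
  scan_readings(0, 0) -> 0  [called from scan_readings, line 4]
  scan_readings(1, 0) -> 0  [called from scan_readings, line 4]
  scan_readings(2, 0) -> 0  [called from scan_readings, line 4]
  scan_readings(3, 0) -> 0  [called from scan_readings, line 4]
  scan_readings(4, 0) -> 0  [called from scan_readings, line 4]
  scan_readings(5, 0) -> 0  [called from scan_readings, line 4]
  scan_readings(6, 0) -> 0  [called from resolve_slot, line 16]
  resolve_slot([12, 12, 7, 7, 6, 12, 12]) -> 0  [called from main, line 27]
  rate_window(0, 3) -> 0  [called from main, line 28]
Log line origins:
  1 — main, line 26
A correct fix: line 4: replace `*` with `+`.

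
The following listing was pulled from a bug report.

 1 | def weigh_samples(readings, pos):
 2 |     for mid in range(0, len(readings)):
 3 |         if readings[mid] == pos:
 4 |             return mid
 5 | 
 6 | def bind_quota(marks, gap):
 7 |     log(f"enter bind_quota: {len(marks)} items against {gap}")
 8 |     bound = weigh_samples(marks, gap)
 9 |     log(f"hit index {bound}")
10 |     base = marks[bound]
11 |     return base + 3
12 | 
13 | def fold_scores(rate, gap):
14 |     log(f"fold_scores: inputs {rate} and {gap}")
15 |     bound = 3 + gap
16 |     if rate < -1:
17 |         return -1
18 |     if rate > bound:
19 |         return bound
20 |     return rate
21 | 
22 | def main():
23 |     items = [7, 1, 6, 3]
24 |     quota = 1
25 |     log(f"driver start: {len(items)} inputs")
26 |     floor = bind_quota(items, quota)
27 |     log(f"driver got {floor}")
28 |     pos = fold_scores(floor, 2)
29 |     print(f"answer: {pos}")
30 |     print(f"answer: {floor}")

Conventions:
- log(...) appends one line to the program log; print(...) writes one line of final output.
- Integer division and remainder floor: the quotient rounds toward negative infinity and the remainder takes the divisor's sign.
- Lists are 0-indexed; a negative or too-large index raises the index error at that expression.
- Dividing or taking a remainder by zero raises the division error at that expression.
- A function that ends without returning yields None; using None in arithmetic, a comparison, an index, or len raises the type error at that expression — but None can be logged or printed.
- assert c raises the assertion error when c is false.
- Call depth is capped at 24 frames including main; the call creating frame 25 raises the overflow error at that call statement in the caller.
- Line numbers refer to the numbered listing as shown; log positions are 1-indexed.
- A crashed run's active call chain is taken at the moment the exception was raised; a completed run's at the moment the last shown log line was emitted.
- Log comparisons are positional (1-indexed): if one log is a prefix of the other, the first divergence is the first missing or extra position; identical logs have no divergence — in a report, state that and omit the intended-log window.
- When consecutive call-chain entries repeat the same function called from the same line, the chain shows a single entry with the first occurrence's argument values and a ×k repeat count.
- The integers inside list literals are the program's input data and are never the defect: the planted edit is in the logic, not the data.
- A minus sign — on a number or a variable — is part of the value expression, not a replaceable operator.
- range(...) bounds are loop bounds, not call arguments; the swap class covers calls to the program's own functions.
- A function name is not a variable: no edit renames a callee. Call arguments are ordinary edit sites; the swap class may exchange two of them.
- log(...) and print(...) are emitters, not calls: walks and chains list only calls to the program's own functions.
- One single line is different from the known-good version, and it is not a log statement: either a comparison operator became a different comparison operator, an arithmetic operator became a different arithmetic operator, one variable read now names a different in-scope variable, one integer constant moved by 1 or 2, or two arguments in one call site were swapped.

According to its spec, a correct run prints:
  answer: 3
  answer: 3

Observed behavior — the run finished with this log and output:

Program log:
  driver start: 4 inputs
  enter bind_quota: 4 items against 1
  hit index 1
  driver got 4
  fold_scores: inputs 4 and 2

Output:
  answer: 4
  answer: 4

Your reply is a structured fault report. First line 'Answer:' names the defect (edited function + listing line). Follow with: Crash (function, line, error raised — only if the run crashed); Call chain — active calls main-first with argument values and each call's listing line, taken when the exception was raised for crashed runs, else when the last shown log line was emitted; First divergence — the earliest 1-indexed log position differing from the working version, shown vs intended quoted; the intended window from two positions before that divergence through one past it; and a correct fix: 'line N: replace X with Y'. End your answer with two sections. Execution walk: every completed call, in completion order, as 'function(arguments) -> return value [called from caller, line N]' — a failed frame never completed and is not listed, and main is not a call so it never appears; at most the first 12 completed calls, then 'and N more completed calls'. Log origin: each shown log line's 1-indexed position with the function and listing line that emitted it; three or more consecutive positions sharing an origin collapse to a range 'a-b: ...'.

Answer: the defect is in bind_quota at line 11.
The tell: At log position 4 the runs split — shown 'driver got 4', but the working version logs 'driver got 3'.
Call chain: main -> fold_scores(4, 2) (called at line 28).
First divergence: position 4 — the shown line 'driver got 4' should read 'driver got 3'.
Intended log window:
  2: enter bind_quota: 4 items against 1
  3: hit index 1
  4: driver got 3
  5: fold_scores: inputs 3 and 2
Execution walk:
  weigh_samples([7, 1, 6, 3], 1) -> 1  [called from bind_quota, line 8]
  bind_quota([7, 1, 6, 3], 1) -> 4  [called from main, line 26]
  fold_scores(4, 2) -> 4  [called from main, line 28]
Origin of each log line:
  1: from main, line 25
  2: from bind_quota, line 7
  3: from bind_quota, line 9
  4: from main, line 27
  5: from fold_scores, line 14
A correct fix: line 11: replace `+` with `*`.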